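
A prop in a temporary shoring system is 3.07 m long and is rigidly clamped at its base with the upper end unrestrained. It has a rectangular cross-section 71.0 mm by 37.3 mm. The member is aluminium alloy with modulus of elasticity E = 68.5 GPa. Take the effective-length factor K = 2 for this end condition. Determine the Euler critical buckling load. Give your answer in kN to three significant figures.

P_cr ≈ 5.51 kN

Buckling occurs about the weak axis: I_min = h·b³/12 with b = 37.3 mm (the shorter side).
I_min = 71.0×37.3³/12 = 3.070×10^5 mm⁴
I = 3.070×10^5 mm⁴ = 3.070×10^-7 m⁴
Effective length L_e = K·L = 2 × 3.07 = 6.140 m
P_cr = π²EI / L_e² = π² × 68.5×10⁹ × 3.070×10^-7 / 6.140² = 5.506×10^3 N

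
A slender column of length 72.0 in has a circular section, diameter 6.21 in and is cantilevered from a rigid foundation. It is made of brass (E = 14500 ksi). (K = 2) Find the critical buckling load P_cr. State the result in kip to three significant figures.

I = πd⁴/64 = π×6.21⁴/64 = 73.00 in⁴
Effective length L_e = K·L = 2 × 72.0 = 144.0 in
P_cr = π²EI / L_e² = π² × 14500×10³ × 73.00 / 144.0² = 5.038×10^5 lb

P_cr ≈ 504 kip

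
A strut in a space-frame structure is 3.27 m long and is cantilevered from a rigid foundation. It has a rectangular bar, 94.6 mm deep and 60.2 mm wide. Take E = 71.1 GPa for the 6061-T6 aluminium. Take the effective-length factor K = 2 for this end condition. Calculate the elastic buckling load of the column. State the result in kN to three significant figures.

P_cr ≈ 28.2 kN

Buckling occurs about the weak axis: I_min = h·b³/12 with b = 60.2 mm (the shorter side).
I_min = 94.6×60.2³/12 = 1.720×10^6 mm⁴
I = 1.720×10^6 mm⁴ = 1.720×10^-6 m⁴
Effective length L_e = K·L = 2 × 3.27 = 6.540 m
P_cr = π²EI / L_e² = π² × 71.1×10⁹ × 1.720×10^-6 / 6.540² = 2.822×10^4 N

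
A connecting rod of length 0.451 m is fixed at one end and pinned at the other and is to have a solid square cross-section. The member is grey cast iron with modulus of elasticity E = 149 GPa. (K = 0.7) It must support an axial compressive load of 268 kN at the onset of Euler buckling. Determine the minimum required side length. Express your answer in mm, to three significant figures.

a ≈ 21.6 mm

L_e = K·L = 0.7 × 0.451 = 0.3157 m
Required I = P_cr·L_e²/(π²E) = 2.680×10^5 × 0.3157² / (π² × 1.49×10^11) = 1.816×10^-8 m⁴
I_req = 1.816×10^4 mm⁴
Solid square: I = a⁴/12  ⇒  a = (12I)^(1/4) = (12×1.816×10^4)^(1/4) = 21.6 mm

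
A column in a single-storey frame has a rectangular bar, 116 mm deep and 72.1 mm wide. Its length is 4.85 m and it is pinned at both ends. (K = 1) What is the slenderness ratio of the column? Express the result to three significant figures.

For a rectangle r_min = b/√12 = 72.1/√12 = 20.81 mm
L_e = K·L = 1 × 4.85 m = 4.850 m = 4850.0 mm
λ = L_e / r_min = 4850.0 / 20.81 = 233

λ ≈ 233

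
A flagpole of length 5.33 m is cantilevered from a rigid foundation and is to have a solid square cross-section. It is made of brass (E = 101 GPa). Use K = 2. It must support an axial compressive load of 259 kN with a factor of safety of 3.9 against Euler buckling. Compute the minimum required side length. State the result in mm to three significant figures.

Required P_cr = n·P = 3.9 × 259 = 1010 kN
L_e = K·L = 2 × 5.33 = 10.66 m
Required I = P_cr·L_e²/(π²E) = 1.010×10^6 × 10.66² / (π² × 1.01×10^11) = 1.151×10^-4 m⁴
I_req = 1.151×10^8 mm⁴
Solid square: I = a⁴/12  ⇒  a = (12I)^(1/4) = (12×1.151×10^8)^(1/4) = 193 mm

a ≈ 193 mm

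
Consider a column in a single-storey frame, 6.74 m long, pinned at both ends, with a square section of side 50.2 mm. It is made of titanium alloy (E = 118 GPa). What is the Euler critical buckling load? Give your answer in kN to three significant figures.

P_cr ≈ 13.6 kN

I = a⁴/12 = 50.2⁴/12 = 5.292×10^5 mm⁴
I = 5.292×10^5 mm⁴ = 5.292×10^-7 m⁴
Effective length L_e = K·L = 1 × 6.74 = 6.740 m
P_cr = π²EI / L_e² = π² × 118×10⁹ × 5.292×10^-7 / 6.740² = 1.357×10^4 N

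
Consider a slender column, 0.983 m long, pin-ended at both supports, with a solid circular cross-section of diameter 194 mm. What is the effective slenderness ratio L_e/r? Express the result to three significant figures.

I = πd⁴/64 = π×194⁴/64 = 6.953×10^7 mm⁴
A = 2.956×10^4 mm²;  r_min = √(I/A) = √(6.953×10^7/2.956×10^4) = 48.50 mm
L_e = K·L = 1 × 0.983 m = 0.9830 m = 983.00 mm
λ = L_e / r_min = 983.00 / 48.50 = 20.3

λ ≈ 20.3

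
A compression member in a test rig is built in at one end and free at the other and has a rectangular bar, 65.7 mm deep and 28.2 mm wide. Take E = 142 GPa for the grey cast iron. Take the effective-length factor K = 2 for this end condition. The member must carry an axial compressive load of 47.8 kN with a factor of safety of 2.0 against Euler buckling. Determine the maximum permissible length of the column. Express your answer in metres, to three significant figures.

Buckling occurs about the weak axis: I_min = h·b³/12 with b = 28.2 mm (the shorter side).
I_min = 65.7×28.2³/12 = 1.228×10^5 mm⁴
I = 1.228×10^-7 m⁴
Required critical load P_cr = n·P = 2.0 × 47.8 = 95.60 kN = 9.560×10^4 N
From P_cr = π²EI/(K·L)²:  L = (1/K)·√(π²EI/P_cr) = (1/2)·√(π²×1.42×10^11×1.228×10^-7/9.560×10^4)
L = 0.671 m

L_max ≈ 0.671 m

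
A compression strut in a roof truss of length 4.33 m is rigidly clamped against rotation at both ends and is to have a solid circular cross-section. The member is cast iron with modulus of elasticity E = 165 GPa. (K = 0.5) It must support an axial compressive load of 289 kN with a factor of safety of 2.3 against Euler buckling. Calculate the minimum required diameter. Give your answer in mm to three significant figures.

Required P_cr = n·P = 2.3 × 289 = 664.7 kN
L_e = K·L = 0.5 × 4.33 = 2.165 m
Required I = P_cr·L_e²/(π²E) = 6.647×10^5 × 2.165² / (π² × 1.65×10^11) = 1.913×10^-6 m⁴
I_req = 1.913×10^6 mm⁴
Solid circle: I = πd⁴/64  ⇒  d = (64I/π)^(1/4) = (64×1.913×10^6/π)^(1/4) = 79.0 mm

d ≈ 79.0 mm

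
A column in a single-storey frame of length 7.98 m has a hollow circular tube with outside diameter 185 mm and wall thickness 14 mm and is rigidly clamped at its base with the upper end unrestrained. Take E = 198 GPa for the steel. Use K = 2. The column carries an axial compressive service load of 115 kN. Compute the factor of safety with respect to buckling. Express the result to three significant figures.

Inner diameter d_i = 185 − 2×14 = 157.0 mm
I = π(d_o⁴ − d_i⁴)/64 = π(185⁴ − 157.0⁴)/64 = 2.767×10^7 mm⁴
I = 2.767×10^7 mm⁴ = 2.767×10^-5 m⁴
Effective length L_e = K·L = 2 × 7.98 = 15.96 m
P_cr = π²EI / L_e² = π² × 198×10⁹ × 2.767×10^-5 / 15.96² = 2.123×10^5 N
Factor of safety n = P_cr / P = 212.31 / 115 = 1.85

n ≈ 1.85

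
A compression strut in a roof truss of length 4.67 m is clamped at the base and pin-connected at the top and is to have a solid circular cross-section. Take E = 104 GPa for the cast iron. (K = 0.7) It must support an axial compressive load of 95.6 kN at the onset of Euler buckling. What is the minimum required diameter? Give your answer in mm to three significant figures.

d ≈ 67.1 mm

L_e = K·L = 0.7 × 4.67 = 3.269 m
Required I = P_cr·L_e²/(π²E) = 9.560×10^4 × 3.269² / (π² × 1.04×10^11) = 9.953×10^-7 m⁴
I_req = 9.953×10^5 mm⁴
Solid circle: I = πd⁴/64  ⇒  d = (64I/π)^(1/4) = (64×9.953×10^5/π)^(1/4) = 67.1 mm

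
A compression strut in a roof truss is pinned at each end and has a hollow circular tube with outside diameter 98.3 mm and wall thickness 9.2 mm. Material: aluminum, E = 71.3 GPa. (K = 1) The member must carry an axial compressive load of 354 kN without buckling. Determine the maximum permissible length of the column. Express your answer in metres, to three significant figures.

Inner diameter d_i = 98.3 − 2×9.2 = 79.90 mm
I = π(d_o⁴ − d_i⁴)/64 = π(98.3⁴ − 79.90⁴)/64 = 2.583×10^6 mm⁴
I = 2.583×10^-6 m⁴
At the buckling limit P_cr = P = 3.540×10^5 N
From P_cr = π²EI/(K·L)²:  L = (1/K)·√(π²EI/P_cr) = (1/1)·√(π²×7.13×10^10×2.583×10^-6/3.540×10^5)
L = 2.27 m

L_max ≈ 2.27 m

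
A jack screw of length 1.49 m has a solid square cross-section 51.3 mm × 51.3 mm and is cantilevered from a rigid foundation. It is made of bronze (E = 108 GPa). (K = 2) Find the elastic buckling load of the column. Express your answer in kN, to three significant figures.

I = a⁴/12 = 51.3⁴/12 = 5.771×10^5 mm⁴
I = 5.771×10^5 mm⁴ = 5.771×10^-7 m⁴
Effective length L_e = K·L = 2 × 1.49 = 2.980 m
P_cr = π²EI / L_e² = π² × 108×10⁹ × 5.771×10^-7 / 2.980² = 6.928×10^4 N

P_cr ≈ 69.3 kN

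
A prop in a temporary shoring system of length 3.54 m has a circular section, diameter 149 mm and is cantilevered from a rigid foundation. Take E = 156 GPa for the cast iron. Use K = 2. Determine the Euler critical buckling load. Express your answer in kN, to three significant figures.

I = πd⁴/64 = π×149⁴/64 = 2.419×10^7 mm⁴
I = 2.419×10^7 mm⁴ = 2.419×10^-5 m⁴
Effective length L_e = K·L = 2 × 3.54 = 7.080 m
P_cr = π²EI / L_e² = π² × 156×10⁹ × 2.419×10^-5 / 7.080² = 7.431×10^5 N

P_cr ≈ 743 kN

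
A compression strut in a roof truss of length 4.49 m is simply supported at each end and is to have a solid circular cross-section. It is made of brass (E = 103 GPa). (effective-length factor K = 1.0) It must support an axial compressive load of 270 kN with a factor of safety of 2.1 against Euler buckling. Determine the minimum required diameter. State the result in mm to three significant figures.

d ≈ 123 mm

Required P_cr = n·P = 2.1 × 270 = 567.0 kN
L_e = K·L = 1 × 4.49 = 4.490 m
Required I = P_cr·L_e²/(π²E) = 5.670×10^5 × 4.490² / (π² × 1.03×10^11) = 1.124×10^-5 m⁴
I_req = 1.124×10^7 mm⁴
Solid circle: I = πd⁴/64  ⇒  d = (64I/π)^(1/4) = (64×1.124×10^7/π)^(1/4) = 123 mm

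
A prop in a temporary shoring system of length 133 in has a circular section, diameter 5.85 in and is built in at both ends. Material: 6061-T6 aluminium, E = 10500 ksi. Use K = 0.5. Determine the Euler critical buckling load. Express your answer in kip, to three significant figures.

P_cr ≈ 1350 kip

I = πd⁴/64 = π×5.85⁴/64 = 57.49 in⁴
Effective length L_e = K·L = 0.5 × 133 = 66.50 in
P_cr = π²EI / L_e² = π² × 10500×10³ × 57.49 / 66.50² = 1.347×10^6 lb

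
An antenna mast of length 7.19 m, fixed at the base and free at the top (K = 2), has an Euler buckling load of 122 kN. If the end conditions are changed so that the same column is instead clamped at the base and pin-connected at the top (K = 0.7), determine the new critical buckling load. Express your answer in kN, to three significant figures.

P_cr ∝ 1/K², so P_cr,new = P_cr,old × (K_old/K_new)² = 122 × (2/0.7)²
= 122 × 8.163 = 996 kN

P_cr ≈ 996 kN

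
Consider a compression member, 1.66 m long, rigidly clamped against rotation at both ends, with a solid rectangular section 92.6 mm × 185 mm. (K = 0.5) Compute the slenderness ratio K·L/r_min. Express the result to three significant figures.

Buckling occurs about the weak axis: I_min = h·b³/12 with b = 92.6 mm (the shorter side).
I_min = 185×92.6³/12 = 1.224×10^7 mm⁴
A = 1.713×10^4 mm²;  r_min = √(I/A) = √(1.224×10^7/1.713×10^4) = 26.73 mm
L_e = K·L = 0.5 × 1.66 m = 0.8300 m = 830.00 mm
λ = L_e / r_min = 830.00 / 26.73 = 31.0

λ ≈ 31.0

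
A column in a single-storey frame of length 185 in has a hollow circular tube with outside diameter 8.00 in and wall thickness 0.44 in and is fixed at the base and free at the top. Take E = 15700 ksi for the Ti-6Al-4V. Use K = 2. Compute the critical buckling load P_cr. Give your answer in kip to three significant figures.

P_cr ≈ 84.8 kip

Inner diameter d_i = 8.00 − 2×0.44 = 7.120 in
I = π(d_o⁴ − d_i⁴)/64 = π(8.00⁴ − 7.120⁴)/64 = 74.91 in⁴
Effective length L_e = K·L = 2 × 185 = 370.0 in
P_cr = π²EI / L_e² = π² × 15700×10³ × 74.91 / 370.0² = 8.479×10^4 lb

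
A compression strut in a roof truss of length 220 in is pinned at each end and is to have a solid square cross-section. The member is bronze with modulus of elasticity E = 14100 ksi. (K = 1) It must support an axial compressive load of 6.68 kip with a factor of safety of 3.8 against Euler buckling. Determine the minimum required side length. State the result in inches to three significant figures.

Required P_cr = n·P = 3.8 × 6.68 = 25.38 kip
L_e = K·L = 1 × 220 = 220.0 in
Required I = P_cr·L_e²/(π²E) = 2.538×10^4 × 220.0² / (π² × 1.41×10^7) = 8.828 in⁴
Solid square: I = a⁴/12  ⇒  a = (12I)^(1/4) = (12×8.828)^(1/4) = 3.21 in

a ≈ 3.21 in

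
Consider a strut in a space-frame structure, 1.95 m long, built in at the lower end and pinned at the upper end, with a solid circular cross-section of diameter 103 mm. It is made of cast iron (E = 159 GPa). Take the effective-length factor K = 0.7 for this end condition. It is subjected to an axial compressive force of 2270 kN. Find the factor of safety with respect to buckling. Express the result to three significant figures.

I = πd⁴/64 = π×103⁴/64 = 5.525×10^6 mm⁴
I = 5.525×10^6 mm⁴ = 5.525×10^-6 m⁴
Effective length L_e = K·L = 0.7 × 1.95 = 1.365 m
P_cr = π²EI / L_e² = π² × 159×10⁹ × 5.525×10^-6 / 1.365² = 4.653×10^6 N
Factor of safety n = P_cr / P = 4653.2 / 2270 = 2.05

n ≈ 2.05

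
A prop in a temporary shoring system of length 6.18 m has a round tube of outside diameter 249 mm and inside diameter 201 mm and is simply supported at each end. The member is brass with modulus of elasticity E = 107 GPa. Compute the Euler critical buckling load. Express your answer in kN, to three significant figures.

d_o = 249 mm, d_i = 201 mm
I = π(d_o⁴ − d_i⁴)/64 = π(249⁴ − 201.0⁴)/64 = 1.086×10^8 mm⁴
I = 1.086×10^8 mm⁴ = 1.086×10^-4 m⁴
Effective length L_e = K·L = 1 × 6.18 = 6.180 m
P_cr = π²EI / L_e² = π² × 107×10⁹ × 1.086×10^-4 / 6.180² = 3.002×10^6 N

P_cr ≈ 3000 kN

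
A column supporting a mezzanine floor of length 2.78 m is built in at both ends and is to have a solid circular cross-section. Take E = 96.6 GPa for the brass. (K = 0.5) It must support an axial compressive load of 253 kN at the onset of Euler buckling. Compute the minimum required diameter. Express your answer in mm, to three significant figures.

L_e = K·L = 0.5 × 2.78 = 1.390 m
Required I = P_cr·L_e²/(π²E) = 2.530×10^5 × 1.390² / (π² × 9.66×10^10) = 5.127×10^-7 m⁴
I_req = 5.127×10^5 mm⁴
Solid circle: I = πd⁴/64  ⇒  d = (64I/π)^(1/4) = (64×5.127×10^5/π)^(1/4) = 56.8 mm

d ≈ 56.8 mm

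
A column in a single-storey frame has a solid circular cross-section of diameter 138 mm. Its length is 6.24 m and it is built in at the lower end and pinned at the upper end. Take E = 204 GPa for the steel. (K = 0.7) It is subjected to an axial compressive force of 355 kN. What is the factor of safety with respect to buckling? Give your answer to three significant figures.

I = πd⁴/64 = π×138⁴/64 = 1.780×10^7 mm⁴
I = 1.780×10^7 mm⁴ = 1.780×10^-5 m⁴
Effective length L_e = K·L = 0.7 × 6.24 = 4.368 m
P_cr = π²EI / L_e² = π² × 204×10⁹ × 1.780×10^-5 / 4.368² = 1.879×10^6 N
Factor of safety n = P_cr / P = 1878.7 / 355 = 5.29

n ≈ 5.29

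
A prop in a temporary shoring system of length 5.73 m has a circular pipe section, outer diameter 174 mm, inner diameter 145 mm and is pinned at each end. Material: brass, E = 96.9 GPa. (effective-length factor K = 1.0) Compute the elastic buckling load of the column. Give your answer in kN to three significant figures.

d_o = 174 mm, d_i = 145 mm
I = π(d_o⁴ − d_i⁴)/64 = π(174⁴ − 145.0⁴)/64 = 2.330×10^7 mm⁴
I = 2.330×10^7 mm⁴ = 2.330×10^-5 m⁴
Effective length L_e = K·L = 1 × 5.73 = 5.730 m
P_cr = π²EI / L_e² = π² × 96.9×10⁹ × 2.330×10^-5 / 5.730² = 6.786×10^5 N

P_cr ≈ 679 kN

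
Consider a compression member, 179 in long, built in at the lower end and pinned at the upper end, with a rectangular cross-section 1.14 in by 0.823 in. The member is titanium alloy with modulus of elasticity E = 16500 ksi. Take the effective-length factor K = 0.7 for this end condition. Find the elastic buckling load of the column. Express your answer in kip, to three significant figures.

Buckling occurs about the weak axis: I_min = h·b³/12 with b = 0.823 in (the shorter side).
I_min = 1.14×0.823³/12 = 5.296×10^-2 in⁴
Effective length L_e = K·L = 0.7 × 179 = 125.3 in
P_cr = π²EI / L_e² = π² × 16500×10³ × 5.296×10^-2 / 125.3² = 549.3 lb

P_cr ≈ 0.549 kip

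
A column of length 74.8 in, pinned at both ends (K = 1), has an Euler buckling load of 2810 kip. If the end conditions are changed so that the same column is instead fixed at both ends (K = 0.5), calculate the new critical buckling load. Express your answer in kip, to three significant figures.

P_cr ≈ 11200 kip

P_cr ∝ 1/K², so P_cr,new = P_cr,old × (K_old/K_new)² = 2810 × (1/0.5)²
= 2810 × 4.000 = 11200 kip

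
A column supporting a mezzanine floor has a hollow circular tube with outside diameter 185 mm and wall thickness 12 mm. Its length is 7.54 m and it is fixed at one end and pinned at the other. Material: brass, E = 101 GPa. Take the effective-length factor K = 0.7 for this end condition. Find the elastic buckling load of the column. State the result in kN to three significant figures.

P_cr ≈ 877 kN

Inner diameter d_i = 185 − 2×12 = 161.0 mm
I = π(d_o⁴ − d_i⁴)/64 = π(185⁴ − 161.0⁴)/64 = 2.452×10^7 mm⁴
I = 2.452×10^7 mm⁴ = 2.452×10^-5 m⁴
Effective length L_e = K·L = 0.7 × 7.54 = 5.278 m
P_cr = π²EI / L_e² = π² × 101×10⁹ × 2.452×10^-5 / 5.278² = 8.773×10^5 N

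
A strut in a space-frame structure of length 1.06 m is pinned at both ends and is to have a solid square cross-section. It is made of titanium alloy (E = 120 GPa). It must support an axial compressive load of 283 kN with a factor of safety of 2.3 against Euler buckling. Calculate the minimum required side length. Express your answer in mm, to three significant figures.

Required P_cr = n·P = 2.3 × 283 = 650.9 kN
L_e = K·L = 1 × 1.06 = 1.060 m
Required I = P_cr·L_e²/(π²E) = 6.509×10^5 × 1.060² / (π² × 1.20×10^11) = 6.175×10^-7 m⁴
I_req = 6.175×10^5 mm⁴
Solid square: I = a⁴/12  ⇒  a = (12I)^(1/4) = (12×6.175×10^5)^(1/4) = 52.2 mm

a ≈ 52.2 mm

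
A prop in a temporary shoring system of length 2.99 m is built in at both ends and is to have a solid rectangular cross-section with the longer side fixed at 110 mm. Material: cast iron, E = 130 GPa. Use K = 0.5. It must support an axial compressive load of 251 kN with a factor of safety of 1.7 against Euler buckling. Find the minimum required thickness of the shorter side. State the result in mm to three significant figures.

Required P_cr = n·P = 1.7 × 251 = 426.7 kN
L_e = K·L = 0.5 × 2.99 = 1.495 m
Required I = P_cr·L_e²/(π²E) = 4.267×10^5 × 1.495² / (π² × 1.30×10^11) = 7.433×10^-7 m⁴
I_req = 7.433×10^5 mm⁴
Rectangle, weak axis: I_min = h·b³/12 with h = 110 mm fixed  ⇒  b = (12I/h)^(1/3) = 43.3 mm

b ≈ 43.3 mm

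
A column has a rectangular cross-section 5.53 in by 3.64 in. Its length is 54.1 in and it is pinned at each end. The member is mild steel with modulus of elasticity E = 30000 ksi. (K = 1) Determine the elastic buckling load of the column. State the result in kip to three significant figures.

Buckling occurs about the weak axis: I_min = h·b³/12 with b = 3.64 in (the shorter side).
I_min = 5.53×3.64³/12 = 22.23 in⁴
Effective length L_e = K·L = 1 × 54.1 = 54.10 in
P_cr = π²EI / L_e² = π² × 30000×10³ × 22.23 / 54.10² = 2.248×10^6 lb

P_cr ≈ 2250 kip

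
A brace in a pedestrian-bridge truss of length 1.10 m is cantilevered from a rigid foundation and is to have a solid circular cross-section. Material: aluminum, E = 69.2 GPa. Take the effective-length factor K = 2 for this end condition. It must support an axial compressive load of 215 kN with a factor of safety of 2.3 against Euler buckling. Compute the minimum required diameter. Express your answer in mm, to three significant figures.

d ≈ 91.9 mm

Required P_cr = n·P = 2.3 × 215 = 494.5 kN
L_e = K·L = 2 × 1.10 = 2.200 m
Required I = P_cr·L_e²/(π²E) = 4.945×10^5 × 2.200² / (π² × 6.92×10^10) = 3.504×10^-6 m⁴
I_req = 3.504×10^6 mm⁴
Solid circle: I = πd⁴/64  ⇒  d = (64I/π)^(1/4) = (64×3.504×10^6/π)^(1/4) = 91.9 mm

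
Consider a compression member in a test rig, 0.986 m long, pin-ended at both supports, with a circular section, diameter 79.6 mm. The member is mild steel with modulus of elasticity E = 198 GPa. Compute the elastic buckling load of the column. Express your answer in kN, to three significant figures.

I = πd⁴/64 = π×79.6⁴/64 = 1.971×10^6 mm⁴
I = 1.971×10^6 mm⁴ = 1.971×10^-6 m⁴
Effective length L_e = K·L = 1 × 0.986 = 0.9860 m
P_cr = π²EI / L_e² = π² × 198×10⁹ × 1.971×10^-6 / 0.9860² = 3.961×10^6 N

P_cr ≈ 3960 kN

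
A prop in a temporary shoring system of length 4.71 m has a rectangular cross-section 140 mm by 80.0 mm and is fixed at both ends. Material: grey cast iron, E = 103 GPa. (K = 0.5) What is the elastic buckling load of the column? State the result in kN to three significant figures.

Buckling occurs about the weak axis: I_min = h·b³/12 with b = 80.0 mm (the shorter side).
I_min = 140×80.0³/12 = 5.973×10^6 mm⁴
I = 5.973×10^6 mm⁴ = 5.973×10^-6 m⁴
Effective length L_e = K·L = 0.5 × 4.71 = 2.355 m
P_cr = π²EI / L_e² = π² × 103×10⁹ × 5.973×10^-6 / 2.355² = 1.095×10^6 N

P_cr ≈ 1090 kN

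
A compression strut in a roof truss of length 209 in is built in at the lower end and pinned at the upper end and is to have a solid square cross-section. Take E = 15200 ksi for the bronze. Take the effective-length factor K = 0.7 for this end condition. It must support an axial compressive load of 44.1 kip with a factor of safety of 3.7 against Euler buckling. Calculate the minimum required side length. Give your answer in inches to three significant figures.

a ≈ 4.09 in

Required P_cr = n·P = 3.7 × 44.1 = 163.2 kip
L_e = K·L = 0.7 × 209 = 146.3 in
Required I = P_cr·L_e²/(π²E) = 1.632×10^5 × 146.3² / (π² × 1.52×10^7) = 23.28 in⁴
Solid square: I = a⁴/12  ⇒  a = (12I)^(1/4) = (12×23.28)^(1/4) = 4.09 in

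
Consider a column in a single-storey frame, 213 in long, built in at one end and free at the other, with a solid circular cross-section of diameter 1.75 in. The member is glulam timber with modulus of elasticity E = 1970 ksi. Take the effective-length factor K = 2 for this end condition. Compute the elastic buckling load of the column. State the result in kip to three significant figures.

I = πd⁴/64 = π×1.75⁴/64 = 0.4604 in⁴
Effective length L_e = K·L = 2 × 213 = 426.0 in
P_cr = π²EI / L_e² = π² × 1970×10³ × 0.4604 / 426.0² = 49.33 lb

P_cr ≈ 0.0493 kip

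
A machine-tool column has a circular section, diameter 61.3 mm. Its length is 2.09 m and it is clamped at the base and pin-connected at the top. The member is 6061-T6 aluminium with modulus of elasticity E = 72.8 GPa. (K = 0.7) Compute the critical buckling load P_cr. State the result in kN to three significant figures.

P_cr ≈ 233 kN

I = πd⁴/64 = π×61.3⁴/64 = 6.931×10^5 mm⁴
I = 6.931×10^5 mm⁴ = 6.931×10^-7 m⁴
Effective length L_e = K·L = 0.7 × 2.09 = 1.463 m
P_cr = π²EI / L_e² = π² × 72.8×10⁹ × 6.931×10^-7 / 1.463² = 2.327×10^5 N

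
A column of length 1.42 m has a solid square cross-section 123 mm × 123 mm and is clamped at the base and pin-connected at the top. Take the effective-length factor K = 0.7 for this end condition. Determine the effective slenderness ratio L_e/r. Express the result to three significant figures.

λ ≈ 28.0

For a square r = a/√12 = 123/√12 = 35.51 mm
L_e = K·L = 0.7 × 1.42 m = 0.9940 m = 994.00 mm
λ = L_e / r_min = 994.00 / 35.51 = 28.0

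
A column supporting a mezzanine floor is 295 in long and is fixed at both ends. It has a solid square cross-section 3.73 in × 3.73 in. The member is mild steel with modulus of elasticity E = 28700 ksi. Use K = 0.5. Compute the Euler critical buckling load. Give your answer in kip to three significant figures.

P_cr ≈ 210 kip

I = a⁴/12 = 3.73⁴/12 = 16.13 in⁴
Effective length L_e = K·L = 0.5 × 295 = 147.5 in
P_cr = π²EI / L_e² = π² × 28700×10³ × 16.13 / 147.5² = 2.100×10^5 lb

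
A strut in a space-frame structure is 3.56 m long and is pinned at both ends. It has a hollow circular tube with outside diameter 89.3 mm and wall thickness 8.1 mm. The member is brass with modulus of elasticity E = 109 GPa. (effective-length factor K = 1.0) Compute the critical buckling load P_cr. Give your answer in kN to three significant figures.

P_cr ≈ 146 kN

Inner diameter d_i = 89.3 − 2×8.1 = 73.10 mm
I = π(d_o⁴ − d_i⁴)/64 = π(89.3⁴ − 73.10⁴)/64 = 1.720×10^6 mm⁴
I = 1.720×10^6 mm⁴ = 1.720×10^-6 m⁴
Effective length L_e = K·L = 1 × 3.56 = 3.560 m
P_cr = π²EI / L_e² = π² × 109×10⁹ × 1.720×10^-6 / 3.560² = 1.460×10^5 N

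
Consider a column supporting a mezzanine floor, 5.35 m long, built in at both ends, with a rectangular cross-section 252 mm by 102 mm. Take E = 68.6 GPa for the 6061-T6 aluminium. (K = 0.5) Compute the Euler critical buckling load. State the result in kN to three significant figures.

P_cr ≈ 2110 kN

Buckling occurs about the weak axis: I_min = h·b³/12 with b = 102 mm (the shorter side).
I_min = 252×102³/12 = 2.229×10^7 mm⁴
I = 2.229×10^7 mm⁴ = 2.229×10^-5 m⁴
Effective length L_e = K·L = 0.5 × 5.35 = 2.675 m
P_cr = π²EI / L_e² = π² × 68.6×10⁹ × 2.229×10^-5 / 2.675² = 2.109×10^6 N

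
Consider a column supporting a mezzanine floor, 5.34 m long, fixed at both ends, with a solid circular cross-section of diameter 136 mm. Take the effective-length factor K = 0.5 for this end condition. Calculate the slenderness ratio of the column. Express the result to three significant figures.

λ ≈ 78.5

I = πd⁴/64 = π×136⁴/64 = 1.679×10^7 mm⁴
A = 1.453×10^4 mm²;  r_min = √(I/A) = √(1.679×10^7/1.453×10^4) = 34.00 mm
L_e = K·L = 0.5 × 5.34 m = 2.670 m = 2670.0 mm
λ = L_e / r_min = 2670.0 / 34.00 = 78.5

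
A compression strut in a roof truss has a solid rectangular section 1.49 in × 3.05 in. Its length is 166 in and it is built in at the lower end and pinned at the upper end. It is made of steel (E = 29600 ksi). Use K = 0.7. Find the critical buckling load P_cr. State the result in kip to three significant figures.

P_cr ≈ 18.2 kip

Buckling occurs about the weak axis: I_min = h·b³/12 with b = 1.49 in (the shorter side).
I_min = 3.05×1.49³/12 = 0.8408 in⁴
Effective length L_e = K·L = 0.7 × 166 = 116.2 in
P_cr = π²EI / L_e² = π² × 29600×10³ × 0.8408 / 116.2² = 1.819×10^4 lb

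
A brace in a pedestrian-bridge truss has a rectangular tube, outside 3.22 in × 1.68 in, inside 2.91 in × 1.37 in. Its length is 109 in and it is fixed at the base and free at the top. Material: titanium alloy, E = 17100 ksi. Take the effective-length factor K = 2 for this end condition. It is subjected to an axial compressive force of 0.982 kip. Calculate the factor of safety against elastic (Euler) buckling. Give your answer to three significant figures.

Weak-axis I_min = (h_o·b_o³ − h_i·b_i³)/12 with b_o = 1.68, b_i = 1.370 in (shorter outer/inner sides).
I_min = (3.22×1.68³ − 2.910×1.370³)/12 = 0.6488 in⁴
Effective length L_e = K·L = 2 × 109 = 218.0 in
P_cr = π²EI / L_e² = π² × 17100×10³ × 0.6488 / 218.0² = 2.304×10^3 lb
Factor of safety n = P_cr / P = 2.3040 / 0.982 = 2.35

n ≈ 2.35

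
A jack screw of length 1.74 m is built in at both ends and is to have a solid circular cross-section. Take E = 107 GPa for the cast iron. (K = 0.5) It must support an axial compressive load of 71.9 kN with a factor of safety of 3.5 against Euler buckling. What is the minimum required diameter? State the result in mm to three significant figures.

d ≈ 43.8 mm

Required P_cr = n·P = 3.5 × 71.9 = 251.7 kN
L_e = K·L = 0.5 × 1.74 = 0.8700 m
Required I = P_cr·L_e²/(π²E) = 2.517×10^5 × 0.8700² / (π² × 1.07×10^11) = 1.804×10^-7 m⁴
I_req = 1.804×10^5 mm⁴
Solid circle: I = πd⁴/64  ⇒  d = (64I/π)^(1/4) = (64×1.804×10^5/π)^(1/4) = 43.8 mm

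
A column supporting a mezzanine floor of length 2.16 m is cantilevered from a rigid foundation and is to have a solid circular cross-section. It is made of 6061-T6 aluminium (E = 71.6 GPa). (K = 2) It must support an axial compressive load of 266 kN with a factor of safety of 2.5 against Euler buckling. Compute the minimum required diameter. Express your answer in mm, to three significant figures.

Required P_cr = n·P = 2.5 × 266 = 665.0 kN
L_e = K·L = 2 × 2.16 = 4.320 m
Required I = P_cr·L_e²/(π²E) = 6.650×10^5 × 4.320² / (π² × 7.16×10^10) = 1.756×10^-5 m⁴
I_req = 1.756×10^7 mm⁴
Solid circle: I = πd⁴/64  ⇒  d = (64I/π)^(1/4) = (64×1.756×10^7/π)^(1/4) = 138 mm

d ≈ 138 mm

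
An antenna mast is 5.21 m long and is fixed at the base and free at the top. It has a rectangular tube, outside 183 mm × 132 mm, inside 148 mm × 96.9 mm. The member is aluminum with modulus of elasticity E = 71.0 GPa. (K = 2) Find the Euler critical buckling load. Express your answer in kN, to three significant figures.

P_cr ≈ 154 kN

Weak-axis I_min = (h_o·b_o³ − h_i·b_i³)/12 with b_o = 132, b_i = 96.90 mm (shorter outer/inner sides).
I_min = (183×132³ − 148.0×96.90³)/12 = 2.385×10^7 mm⁴
I = 2.385×10^7 mm⁴ = 2.385×10^-5 m⁴
Effective length L_e = K·L = 2 × 5.21 = 10.42 m
P_cr = π²EI / L_e² = π² × 71.0×10⁹ × 2.385×10^-5 / 10.42² = 1.539×10^5 N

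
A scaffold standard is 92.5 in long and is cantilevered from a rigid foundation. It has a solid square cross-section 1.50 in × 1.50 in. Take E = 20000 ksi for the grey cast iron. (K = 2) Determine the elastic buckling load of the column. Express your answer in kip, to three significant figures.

P_cr ≈ 2.43 kip

I = a⁴/12 = 1.50⁴/12 = 0.4219 in⁴
Effective length L_e = K·L = 2 × 92.5 = 185.0 in
P_cr = π²EI / L_e² = π² × 20000×10³ × 0.4219 / 185.0² = 2.433×10^3 lb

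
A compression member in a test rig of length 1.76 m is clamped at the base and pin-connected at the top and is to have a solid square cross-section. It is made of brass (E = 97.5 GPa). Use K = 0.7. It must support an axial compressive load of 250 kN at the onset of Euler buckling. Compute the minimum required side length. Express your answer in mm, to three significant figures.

a ≈ 46.6 mm

L_e = K·L = 0.7 × 1.76 = 1.232 m
Required I = P_cr·L_e²/(π²E) = 2.500×10^5 × 1.232² / (π² × 9.75×10^10) = 3.943×10^-7 m⁴
I_req = 3.943×10^5 mm⁴
Solid square: I = a⁴/12  ⇒  a = (12I)^(1/4) = (12×3.943×10^5)^(1/4) = 46.6 mm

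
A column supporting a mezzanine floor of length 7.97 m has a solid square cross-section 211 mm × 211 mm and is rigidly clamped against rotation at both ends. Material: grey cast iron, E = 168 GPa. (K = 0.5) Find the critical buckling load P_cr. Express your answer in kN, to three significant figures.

P_cr ≈ 17200 kN

I = a⁴/12 = 211⁴/12 = 1.652×10^8 mm⁴
I = 1.652×10^8 mm⁴ = 1.652×10^-4 m⁴
Effective length L_e = K·L = 0.5 × 7.97 = 3.985 m
P_cr = π²EI / L_e² = π² × 168×10⁹ × 1.652×10^-4 / 3.985² = 1.725×10^7 N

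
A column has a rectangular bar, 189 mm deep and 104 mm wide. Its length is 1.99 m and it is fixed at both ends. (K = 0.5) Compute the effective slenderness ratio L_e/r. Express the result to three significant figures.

λ ≈ 33.1

Buckling occurs about the weak axis: I_min = h·b³/12 with b = 104 mm (the shorter side).
I_min = 189×104³/12 = 1.772×10^7 mm⁴
A = 1.966×10^4 mm²;  r_min = √(I/A) = √(1.772×10^7/1.966×10^4) = 30.02 mm
L_e = K·L = 0.5 × 1.99 m = 0.9950 m = 995.00 mm
λ = L_e / r_min = 995.00 / 30.02 = 33.1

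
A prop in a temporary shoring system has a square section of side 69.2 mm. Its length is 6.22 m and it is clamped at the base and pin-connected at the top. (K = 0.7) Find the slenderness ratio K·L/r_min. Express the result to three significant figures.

I = a⁴/12 = 69.2⁴/12 = 1.911×10^6 mm⁴
A = 4.789×10^3 mm²;  r_min = √(I/A) = √(1.911×10^6/4.789×10^3) = 19.98 mm
L_e = K·L = 0.7 × 6.22 m = 4.354 m = 4354.0 mm
λ = L_e / r_min = 4354.0 / 19.98 = 218

λ ≈ 218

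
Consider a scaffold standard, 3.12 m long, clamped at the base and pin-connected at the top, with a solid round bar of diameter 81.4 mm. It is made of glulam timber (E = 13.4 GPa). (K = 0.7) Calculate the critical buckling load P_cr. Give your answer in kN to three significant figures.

I = πd⁴/64 = π×81.4⁴/64 = 2.155×10^6 mm⁴
I = 2.155×10^6 mm⁴ = 2.155×10^-6 m⁴
Effective length L_e = K·L = 0.7 × 3.12 = 2.184 m
P_cr = π²EI / L_e² = π² × 13.4×10⁹ × 2.155×10^-6 / 2.184² = 5.975×10^4 N

P_cr ≈ 59.8 kN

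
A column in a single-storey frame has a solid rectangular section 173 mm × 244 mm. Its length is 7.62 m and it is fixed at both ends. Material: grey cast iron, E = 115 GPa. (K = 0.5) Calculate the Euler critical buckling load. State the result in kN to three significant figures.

P_cr ≈ 8230 kN

Buckling occurs about the weak axis: I_min = h·b³/12 with b = 173 mm (the shorter side).
I_min = 244×173³/12 = 1.053×10^8 mm⁴
I = 1.053×10^8 mm⁴ = 1.053×10^-4 m⁴
Effective length L_e = K·L = 0.5 × 7.62 = 3.810 m
P_cr = π²EI / L_e² = π² × 115×10⁹ × 1.053×10^-4 / 3.810² = 8.232×10^6 N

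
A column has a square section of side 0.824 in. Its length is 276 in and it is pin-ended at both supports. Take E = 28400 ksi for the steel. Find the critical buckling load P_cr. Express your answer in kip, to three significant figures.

P_cr ≈ 0.141 kip

I = a⁴/12 = 0.824⁴/12 = 3.842×10^-2 in⁴
Effective length L_e = K·L = 1 × 276 = 276.0 in
P_cr = π²EI / L_e² = π² × 28400×10³ × 3.842×10^-2 / 276.0² = 141.4 lb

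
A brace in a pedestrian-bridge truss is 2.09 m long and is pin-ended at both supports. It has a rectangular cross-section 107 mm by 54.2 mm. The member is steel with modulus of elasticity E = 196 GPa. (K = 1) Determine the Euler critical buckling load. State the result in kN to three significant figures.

Buckling occurs about the weak axis: I_min = h·b³/12 with b = 54.2 mm (the shorter side).
I_min = 107×54.2³/12 = 1.420×10^6 mm⁴
I = 1.420×10^6 mm⁴ = 1.420×10^-6 m⁴
Effective length L_e = K·L = 1 × 2.09 = 2.090 m
P_cr = π²EI / L_e² = π² × 196×10⁹ × 1.420×10^-6 / 2.090² = 6.287×10^5 N

P_cr ≈ 629 kN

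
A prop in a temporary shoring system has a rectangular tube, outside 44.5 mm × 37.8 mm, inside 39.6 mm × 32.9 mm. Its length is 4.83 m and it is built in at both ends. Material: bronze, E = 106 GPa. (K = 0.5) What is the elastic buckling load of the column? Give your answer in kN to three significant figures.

Weak-axis I_min = (h_o·b_o³ − h_i·b_i³)/12 with b_o = 37.8, b_i = 32.90 mm (shorter outer/inner sides).
I_min = (44.5×37.8³ − 39.60×32.90³)/12 = 8.277×10^4 mm⁴
I = 8.277×10^4 mm⁴ = 8.277×10^-8 m⁴
Effective length L_e = K·L = 0.5 × 4.83 = 2.415 m
P_cr = π²EI / L_e² = π² × 106×10⁹ × 8.277×10^-8 / 2.415² = 1.485×10^4 N

P_cr ≈ 14.8 kN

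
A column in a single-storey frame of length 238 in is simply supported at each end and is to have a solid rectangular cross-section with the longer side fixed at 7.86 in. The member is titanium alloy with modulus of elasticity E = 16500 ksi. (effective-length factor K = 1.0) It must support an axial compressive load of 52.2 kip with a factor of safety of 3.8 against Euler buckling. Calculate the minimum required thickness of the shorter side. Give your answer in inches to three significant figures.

b ≈ 4.72 in

Required P_cr = n·P = 3.8 × 52.2 = 198.4 kip
L_e = K·L = 1 × 238 = 238.0 in
Required I = P_cr·L_e²/(π²E) = 1.984×10^5 × 238.0² / (π² × 1.65×10^7) = 69.00 in⁴
Rectangle, weak axis: I_min = h·b³/12 with h = 7.86 in fixed  ⇒  b = (12I/h)^(1/3) = 4.72 in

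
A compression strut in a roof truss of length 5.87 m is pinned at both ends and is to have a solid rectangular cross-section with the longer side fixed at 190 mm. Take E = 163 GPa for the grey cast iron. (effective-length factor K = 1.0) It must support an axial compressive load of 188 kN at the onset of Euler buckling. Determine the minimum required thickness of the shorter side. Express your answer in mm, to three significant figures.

b ≈ 63.4 mm

L_e = K·L = 1 × 5.87 = 5.870 m
Required I = P_cr·L_e²/(π²E) = 1.880×10^5 × 5.870² / (π² × 1.63×10^11) = 4.027×10^-6 m⁴
I_req = 4.027×10^6 mm⁴
Rectangle, weak axis: I_min = h·b³/12 with h = 190 mm fixed  ⇒  b = (12I/h)^(1/3) = 63.4 mm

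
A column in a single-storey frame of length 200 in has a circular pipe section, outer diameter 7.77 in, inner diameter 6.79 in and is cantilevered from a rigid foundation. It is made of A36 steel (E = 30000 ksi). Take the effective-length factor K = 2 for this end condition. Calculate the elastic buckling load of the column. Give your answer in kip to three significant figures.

P_cr ≈ 138 kip

d_o = 7.77 in, d_i = 6.79 in
I = π(d_o⁴ − d_i⁴)/64 = π(7.77⁴ − 6.790⁴)/64 = 74.58 in⁴
Effective length L_e = K·L = 2 × 200 = 400.0 in
P_cr = π²EI / L_e² = π² × 30000×10³ × 74.58 / 400.0² = 1.380×10^5 lb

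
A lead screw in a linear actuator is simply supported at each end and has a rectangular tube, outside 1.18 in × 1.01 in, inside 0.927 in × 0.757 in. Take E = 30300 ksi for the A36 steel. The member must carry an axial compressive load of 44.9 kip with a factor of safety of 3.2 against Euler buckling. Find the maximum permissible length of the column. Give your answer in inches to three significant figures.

L_max ≈ 11.9 in

Weak-axis I_min = (h_o·b_o³ − h_i·b_i³)/12 with b_o = 1.01, b_i = 0.7570 in (shorter outer/inner sides).
I_min = (1.18×1.01³ − 0.9270×0.7570³)/12 = 6.780×10^-2 in⁴
Required critical load P_cr = n·P = 3.2 × 44.9 = 143.7 kip = 1.437×10^5 lb
From P_cr = π²EI/(K·L)²:  L = (1/K)·√(π²EI/P_cr) = (1/1)·√(π²×3.03×10^7×6.780×10^-2/1.437×10^5)
L = 11.9 in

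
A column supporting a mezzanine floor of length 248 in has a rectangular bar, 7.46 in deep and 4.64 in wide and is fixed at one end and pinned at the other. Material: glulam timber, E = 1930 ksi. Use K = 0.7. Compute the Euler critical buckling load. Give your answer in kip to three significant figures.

P_cr ≈ 39.3 kip

Buckling occurs about the weak axis: I_min = h·b³/12 with b = 4.64 in (the shorter side).
I_min = 7.46×4.64³/12 = 62.10 in⁴
Effective length L_e = K·L = 0.7 × 248 = 173.6 in
P_cr = π²EI / L_e² = π² × 1930×10³ × 62.10 / 173.6² = 3.925×10^4 lb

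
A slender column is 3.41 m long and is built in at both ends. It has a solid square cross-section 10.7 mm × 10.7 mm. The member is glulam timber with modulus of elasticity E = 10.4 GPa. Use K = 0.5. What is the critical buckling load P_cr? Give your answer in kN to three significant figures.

I = a⁴/12 = 10.7⁴/12 = 1.092×10^3 mm⁴
I = 1.092×10^3 mm⁴ = 1.092×10^-9 m⁴
Effective length L_e = K·L = 0.5 × 3.41 = 1.705 m
P_cr = π²EI / L_e² = π² × 10.4×10⁹ × 1.092×10^-9 / 1.705² = 38.57 N

P_cr ≈ 0.0386 kN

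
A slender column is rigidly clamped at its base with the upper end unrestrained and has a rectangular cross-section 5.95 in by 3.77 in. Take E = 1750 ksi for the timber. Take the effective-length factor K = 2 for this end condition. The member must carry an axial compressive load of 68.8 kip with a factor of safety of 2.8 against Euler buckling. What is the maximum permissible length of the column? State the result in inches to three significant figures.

L_max ≈ 24.4 in

Buckling occurs about the weak axis: I_min = h·b³/12 with b = 3.77 in (the shorter side).
I_min = 5.95×3.77³/12 = 26.57 in⁴
Required critical load P_cr = n·P = 2.8 × 68.8 = 192.6 kip = 1.926×10^5 lb
From P_cr = π²EI/(K·L)²:  L = (1/K)·√(π²EI/P_cr) = (1/2)·√(π²×1.75×10^6×26.57/1.926×10^5)
L = 24.4 in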